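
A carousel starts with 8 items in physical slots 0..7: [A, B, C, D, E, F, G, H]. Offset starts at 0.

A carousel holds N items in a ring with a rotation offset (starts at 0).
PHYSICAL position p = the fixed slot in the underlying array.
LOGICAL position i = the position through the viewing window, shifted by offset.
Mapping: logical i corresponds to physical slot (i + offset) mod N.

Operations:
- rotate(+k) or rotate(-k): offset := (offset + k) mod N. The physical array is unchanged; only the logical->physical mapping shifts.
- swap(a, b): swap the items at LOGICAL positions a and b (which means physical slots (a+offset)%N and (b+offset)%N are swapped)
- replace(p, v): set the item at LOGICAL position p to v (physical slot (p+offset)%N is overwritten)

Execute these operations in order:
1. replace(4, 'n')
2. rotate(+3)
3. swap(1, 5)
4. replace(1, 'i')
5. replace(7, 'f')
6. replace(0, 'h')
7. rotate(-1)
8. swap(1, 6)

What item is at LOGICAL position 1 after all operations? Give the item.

Answer: n

Derivation:
After op 1 (replace(4, 'n')): offset=0, physical=[A,B,C,D,n,F,G,H], logical=[A,B,C,D,n,F,G,H]
After op 2 (rotate(+3)): offset=3, physical=[A,B,C,D,n,F,G,H], logical=[D,n,F,G,H,A,B,C]
After op 3 (swap(1, 5)): offset=3, physical=[n,B,C,D,A,F,G,H], logical=[D,A,F,G,H,n,B,C]
After op 4 (replace(1, 'i')): offset=3, physical=[n,B,C,D,i,F,G,H], logical=[D,i,F,G,H,n,B,C]
After op 5 (replace(7, 'f')): offset=3, physical=[n,B,f,D,i,F,G,H], logical=[D,i,F,G,H,n,B,f]
After op 6 (replace(0, 'h')): offset=3, physical=[n,B,f,h,i,F,G,H], logical=[h,i,F,G,H,n,B,f]
After op 7 (rotate(-1)): offset=2, physical=[n,B,f,h,i,F,G,H], logical=[f,h,i,F,G,H,n,B]
After op 8 (swap(1, 6)): offset=2, physical=[h,B,f,n,i,F,G,H], logical=[f,n,i,F,G,H,h,B]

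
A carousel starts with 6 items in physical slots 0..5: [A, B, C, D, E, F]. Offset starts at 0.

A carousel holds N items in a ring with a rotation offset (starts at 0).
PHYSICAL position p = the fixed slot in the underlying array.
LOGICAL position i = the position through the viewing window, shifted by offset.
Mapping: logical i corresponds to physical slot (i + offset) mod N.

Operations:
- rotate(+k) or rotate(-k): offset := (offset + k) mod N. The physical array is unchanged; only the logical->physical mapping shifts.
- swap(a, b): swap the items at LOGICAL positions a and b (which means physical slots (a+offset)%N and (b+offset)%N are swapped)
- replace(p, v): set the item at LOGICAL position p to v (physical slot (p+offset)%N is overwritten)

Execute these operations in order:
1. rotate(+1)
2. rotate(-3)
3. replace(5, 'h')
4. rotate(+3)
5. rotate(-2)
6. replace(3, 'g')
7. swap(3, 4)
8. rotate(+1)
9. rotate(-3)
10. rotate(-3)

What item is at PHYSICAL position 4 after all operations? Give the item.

After op 1 (rotate(+1)): offset=1, physical=[A,B,C,D,E,F], logical=[B,C,D,E,F,A]
After op 2 (rotate(-3)): offset=4, physical=[A,B,C,D,E,F], logical=[E,F,A,B,C,D]
After op 3 (replace(5, 'h')): offset=4, physical=[A,B,C,h,E,F], logical=[E,F,A,B,C,h]
After op 4 (rotate(+3)): offset=1, physical=[A,B,C,h,E,F], logical=[B,C,h,E,F,A]
After op 5 (rotate(-2)): offset=5, physical=[A,B,C,h,E,F], logical=[F,A,B,C,h,E]
After op 6 (replace(3, 'g')): offset=5, physical=[A,B,g,h,E,F], logical=[F,A,B,g,h,E]
After op 7 (swap(3, 4)): offset=5, physical=[A,B,h,g,E,F], logical=[F,A,B,h,g,E]
After op 8 (rotate(+1)): offset=0, physical=[A,B,h,g,E,F], logical=[A,B,h,g,E,F]
After op 9 (rotate(-3)): offset=3, physical=[A,B,h,g,E,F], logical=[g,E,F,A,B,h]
After op 10 (rotate(-3)): offset=0, physical=[A,B,h,g,E,F], logical=[A,B,h,g,E,F]

Answer: E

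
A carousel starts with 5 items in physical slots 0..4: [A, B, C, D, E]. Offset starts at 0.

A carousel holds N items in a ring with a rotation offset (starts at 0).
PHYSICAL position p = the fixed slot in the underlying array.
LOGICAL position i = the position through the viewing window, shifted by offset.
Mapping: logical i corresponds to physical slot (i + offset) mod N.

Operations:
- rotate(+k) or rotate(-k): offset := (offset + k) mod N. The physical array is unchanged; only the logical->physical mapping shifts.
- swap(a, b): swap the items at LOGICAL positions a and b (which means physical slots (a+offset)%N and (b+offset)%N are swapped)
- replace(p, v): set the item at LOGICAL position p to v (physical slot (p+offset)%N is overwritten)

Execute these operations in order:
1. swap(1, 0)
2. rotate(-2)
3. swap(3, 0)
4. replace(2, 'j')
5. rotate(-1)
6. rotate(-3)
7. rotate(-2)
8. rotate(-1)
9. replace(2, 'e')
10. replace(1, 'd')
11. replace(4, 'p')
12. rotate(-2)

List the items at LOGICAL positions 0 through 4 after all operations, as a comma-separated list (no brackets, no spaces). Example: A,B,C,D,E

After op 1 (swap(1, 0)): offset=0, physical=[B,A,C,D,E], logical=[B,A,C,D,E]
After op 2 (rotate(-2)): offset=3, physical=[B,A,C,D,E], logical=[D,E,B,A,C]
After op 3 (swap(3, 0)): offset=3, physical=[B,D,C,A,E], logical=[A,E,B,D,C]
After op 4 (replace(2, 'j')): offset=3, physical=[j,D,C,A,E], logical=[A,E,j,D,C]
After op 5 (rotate(-1)): offset=2, physical=[j,D,C,A,E], logical=[C,A,E,j,D]
After op 6 (rotate(-3)): offset=4, physical=[j,D,C,A,E], logical=[E,j,D,C,A]
After op 7 (rotate(-2)): offset=2, physical=[j,D,C,A,E], logical=[C,A,E,j,D]
After op 8 (rotate(-1)): offset=1, physical=[j,D,C,A,E], logical=[D,C,A,E,j]
After op 9 (replace(2, 'e')): offset=1, physical=[j,D,C,e,E], logical=[D,C,e,E,j]
After op 10 (replace(1, 'd')): offset=1, physical=[j,D,d,e,E], logical=[D,d,e,E,j]
After op 11 (replace(4, 'p')): offset=1, physical=[p,D,d,e,E], logical=[D,d,e,E,p]
After op 12 (rotate(-2)): offset=4, physical=[p,D,d,e,E], logical=[E,p,D,d,e]

Answer: E,p,D,d,e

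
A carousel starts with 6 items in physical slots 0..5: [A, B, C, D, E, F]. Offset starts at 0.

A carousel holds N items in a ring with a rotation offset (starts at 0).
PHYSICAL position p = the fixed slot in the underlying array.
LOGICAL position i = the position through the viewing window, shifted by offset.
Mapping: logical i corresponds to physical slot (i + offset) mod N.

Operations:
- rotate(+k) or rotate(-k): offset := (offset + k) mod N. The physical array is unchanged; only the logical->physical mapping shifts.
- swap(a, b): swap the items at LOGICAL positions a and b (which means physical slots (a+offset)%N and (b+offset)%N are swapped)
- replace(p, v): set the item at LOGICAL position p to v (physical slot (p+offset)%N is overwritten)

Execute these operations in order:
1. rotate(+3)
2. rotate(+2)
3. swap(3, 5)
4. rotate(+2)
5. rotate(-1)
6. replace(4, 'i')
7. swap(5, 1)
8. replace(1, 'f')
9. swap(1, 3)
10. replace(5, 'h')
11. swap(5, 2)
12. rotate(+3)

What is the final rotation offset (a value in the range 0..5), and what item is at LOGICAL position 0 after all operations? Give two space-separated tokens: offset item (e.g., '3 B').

Answer: 3 f

Derivation:
After op 1 (rotate(+3)): offset=3, physical=[A,B,C,D,E,F], logical=[D,E,F,A,B,C]
After op 2 (rotate(+2)): offset=5, physical=[A,B,C,D,E,F], logical=[F,A,B,C,D,E]
After op 3 (swap(3, 5)): offset=5, physical=[A,B,E,D,C,F], logical=[F,A,B,E,D,C]
After op 4 (rotate(+2)): offset=1, physical=[A,B,E,D,C,F], logical=[B,E,D,C,F,A]
After op 5 (rotate(-1)): offset=0, physical=[A,B,E,D,C,F], logical=[A,B,E,D,C,F]
After op 6 (replace(4, 'i')): offset=0, physical=[A,B,E,D,i,F], logical=[A,B,E,D,i,F]
After op 7 (swap(5, 1)): offset=0, physical=[A,F,E,D,i,B], logical=[A,F,E,D,i,B]
After op 8 (replace(1, 'f')): offset=0, physical=[A,f,E,D,i,B], logical=[A,f,E,D,i,B]
After op 9 (swap(1, 3)): offset=0, physical=[A,D,E,f,i,B], logical=[A,D,E,f,i,B]
After op 10 (replace(5, 'h')): offset=0, physical=[A,D,E,f,i,h], logical=[A,D,E,f,i,h]
After op 11 (swap(5, 2)): offset=0, physical=[A,D,h,f,i,E], logical=[A,D,h,f,i,E]
After op 12 (rotate(+3)): offset=3, physical=[A,D,h,f,i,E], logical=[f,i,E,A,D,h]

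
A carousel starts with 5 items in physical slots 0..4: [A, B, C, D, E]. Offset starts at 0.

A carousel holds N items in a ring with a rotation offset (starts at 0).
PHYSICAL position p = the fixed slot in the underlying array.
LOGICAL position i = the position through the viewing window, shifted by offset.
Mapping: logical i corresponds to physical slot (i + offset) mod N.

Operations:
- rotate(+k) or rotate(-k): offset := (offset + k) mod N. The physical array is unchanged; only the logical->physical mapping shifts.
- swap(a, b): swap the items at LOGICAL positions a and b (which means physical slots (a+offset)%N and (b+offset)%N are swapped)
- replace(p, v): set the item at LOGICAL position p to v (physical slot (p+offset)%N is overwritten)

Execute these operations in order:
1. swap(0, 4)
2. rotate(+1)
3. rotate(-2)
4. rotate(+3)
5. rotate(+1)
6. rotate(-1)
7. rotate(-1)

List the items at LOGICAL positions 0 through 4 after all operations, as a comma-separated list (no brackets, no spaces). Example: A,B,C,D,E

Answer: B,C,D,A,E

Derivation:
After op 1 (swap(0, 4)): offset=0, physical=[E,B,C,D,A], logical=[E,B,C,D,A]
After op 2 (rotate(+1)): offset=1, physical=[E,B,C,D,A], logical=[B,C,D,A,E]
After op 3 (rotate(-2)): offset=4, physical=[E,B,C,D,A], logical=[A,E,B,C,D]
After op 4 (rotate(+3)): offset=2, physical=[E,B,C,D,A], logical=[C,D,A,E,B]
After op 5 (rotate(+1)): offset=3, physical=[E,B,C,D,A], logical=[D,A,E,B,C]
After op 6 (rotate(-1)): offset=2, physical=[E,B,C,D,A], logical=[C,D,A,E,B]
After op 7 (rotate(-1)): offset=1, physical=[E,B,C,D,A], logical=[B,C,D,A,E]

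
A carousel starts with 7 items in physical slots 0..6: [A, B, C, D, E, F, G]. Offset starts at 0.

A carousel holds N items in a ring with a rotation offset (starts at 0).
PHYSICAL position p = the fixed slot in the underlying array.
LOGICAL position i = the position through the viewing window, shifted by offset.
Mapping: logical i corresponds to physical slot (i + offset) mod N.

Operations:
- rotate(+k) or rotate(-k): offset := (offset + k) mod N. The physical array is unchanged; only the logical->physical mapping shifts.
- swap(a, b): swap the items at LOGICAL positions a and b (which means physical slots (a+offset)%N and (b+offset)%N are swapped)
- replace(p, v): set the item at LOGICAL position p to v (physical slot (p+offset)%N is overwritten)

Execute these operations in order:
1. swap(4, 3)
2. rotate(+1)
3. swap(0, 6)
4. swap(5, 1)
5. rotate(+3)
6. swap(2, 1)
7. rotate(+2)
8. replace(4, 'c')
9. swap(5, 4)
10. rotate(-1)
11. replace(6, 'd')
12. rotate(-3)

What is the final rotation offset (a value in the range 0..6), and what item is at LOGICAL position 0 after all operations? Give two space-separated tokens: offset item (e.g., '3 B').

After op 1 (swap(4, 3)): offset=0, physical=[A,B,C,E,D,F,G], logical=[A,B,C,E,D,F,G]
After op 2 (rotate(+1)): offset=1, physical=[A,B,C,E,D,F,G], logical=[B,C,E,D,F,G,A]
After op 3 (swap(0, 6)): offset=1, physical=[B,A,C,E,D,F,G], logical=[A,C,E,D,F,G,B]
After op 4 (swap(5, 1)): offset=1, physical=[B,A,G,E,D,F,C], logical=[A,G,E,D,F,C,B]
After op 5 (rotate(+3)): offset=4, physical=[B,A,G,E,D,F,C], logical=[D,F,C,B,A,G,E]
After op 6 (swap(2, 1)): offset=4, physical=[B,A,G,E,D,C,F], logical=[D,C,F,B,A,G,E]
After op 7 (rotate(+2)): offset=6, physical=[B,A,G,E,D,C,F], logical=[F,B,A,G,E,D,C]
After op 8 (replace(4, 'c')): offset=6, physical=[B,A,G,c,D,C,F], logical=[F,B,A,G,c,D,C]
After op 9 (swap(5, 4)): offset=6, physical=[B,A,G,D,c,C,F], logical=[F,B,A,G,D,c,C]
After op 10 (rotate(-1)): offset=5, physical=[B,A,G,D,c,C,F], logical=[C,F,B,A,G,D,c]
After op 11 (replace(6, 'd')): offset=5, physical=[B,A,G,D,d,C,F], logical=[C,F,B,A,G,D,d]
After op 12 (rotate(-3)): offset=2, physical=[B,A,G,D,d,C,F], logical=[G,D,d,C,F,B,A]

Answer: 2 G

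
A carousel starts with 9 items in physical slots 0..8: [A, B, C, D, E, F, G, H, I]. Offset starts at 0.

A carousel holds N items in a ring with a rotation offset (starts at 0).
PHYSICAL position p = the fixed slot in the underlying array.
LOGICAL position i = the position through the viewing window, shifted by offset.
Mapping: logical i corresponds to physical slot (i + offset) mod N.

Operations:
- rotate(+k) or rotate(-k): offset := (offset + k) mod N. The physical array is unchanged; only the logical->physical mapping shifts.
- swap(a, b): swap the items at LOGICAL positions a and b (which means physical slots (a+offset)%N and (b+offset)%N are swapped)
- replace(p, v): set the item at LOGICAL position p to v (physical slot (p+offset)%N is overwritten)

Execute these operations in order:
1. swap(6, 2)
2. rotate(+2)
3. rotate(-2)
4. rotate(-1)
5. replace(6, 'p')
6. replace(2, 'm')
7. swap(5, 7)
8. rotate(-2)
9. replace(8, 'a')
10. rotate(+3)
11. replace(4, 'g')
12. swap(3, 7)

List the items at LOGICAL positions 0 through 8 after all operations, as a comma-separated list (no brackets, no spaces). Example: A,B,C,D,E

Answer: A,m,G,H,g,a,E,D,I

Derivation:
After op 1 (swap(6, 2)): offset=0, physical=[A,B,G,D,E,F,C,H,I], logical=[A,B,G,D,E,F,C,H,I]
After op 2 (rotate(+2)): offset=2, physical=[A,B,G,D,E,F,C,H,I], logical=[G,D,E,F,C,H,I,A,B]
After op 3 (rotate(-2)): offset=0, physical=[A,B,G,D,E,F,C,H,I], logical=[A,B,G,D,E,F,C,H,I]
After op 4 (rotate(-1)): offset=8, physical=[A,B,G,D,E,F,C,H,I], logical=[I,A,B,G,D,E,F,C,H]
After op 5 (replace(6, 'p')): offset=8, physical=[A,B,G,D,E,p,C,H,I], logical=[I,A,B,G,D,E,p,C,H]
After op 6 (replace(2, 'm')): offset=8, physical=[A,m,G,D,E,p,C,H,I], logical=[I,A,m,G,D,E,p,C,H]
After op 7 (swap(5, 7)): offset=8, physical=[A,m,G,D,C,p,E,H,I], logical=[I,A,m,G,D,C,p,E,H]
After op 8 (rotate(-2)): offset=6, physical=[A,m,G,D,C,p,E,H,I], logical=[E,H,I,A,m,G,D,C,p]
After op 9 (replace(8, 'a')): offset=6, physical=[A,m,G,D,C,a,E,H,I], logical=[E,H,I,A,m,G,D,C,a]
After op 10 (rotate(+3)): offset=0, physical=[A,m,G,D,C,a,E,H,I], logical=[A,m,G,D,C,a,E,H,I]
After op 11 (replace(4, 'g')): offset=0, physical=[A,m,G,D,g,a,E,H,I], logical=[A,m,G,D,g,a,E,H,I]
After op 12 (swap(3, 7)): offset=0, physical=[A,m,G,H,g,a,E,D,I], logical=[A,m,G,H,g,a,E,D,I]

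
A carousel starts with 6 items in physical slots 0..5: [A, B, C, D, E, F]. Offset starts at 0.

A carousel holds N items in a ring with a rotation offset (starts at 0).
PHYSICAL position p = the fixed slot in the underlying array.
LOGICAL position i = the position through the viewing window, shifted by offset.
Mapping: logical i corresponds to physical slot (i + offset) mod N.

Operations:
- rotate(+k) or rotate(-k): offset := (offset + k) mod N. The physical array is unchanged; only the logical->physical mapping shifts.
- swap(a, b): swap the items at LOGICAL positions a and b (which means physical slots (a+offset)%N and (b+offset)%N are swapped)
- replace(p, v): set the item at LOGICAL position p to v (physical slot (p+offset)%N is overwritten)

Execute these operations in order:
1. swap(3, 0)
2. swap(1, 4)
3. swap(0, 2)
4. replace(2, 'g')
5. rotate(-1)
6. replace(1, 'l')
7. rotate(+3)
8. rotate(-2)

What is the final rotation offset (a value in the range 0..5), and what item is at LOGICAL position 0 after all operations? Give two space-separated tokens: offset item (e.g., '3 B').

After op 1 (swap(3, 0)): offset=0, physical=[D,B,C,A,E,F], logical=[D,B,C,A,E,F]
After op 2 (swap(1, 4)): offset=0, physical=[D,E,C,A,B,F], logical=[D,E,C,A,B,F]
After op 3 (swap(0, 2)): offset=0, physical=[C,E,D,A,B,F], logical=[C,E,D,A,B,F]
After op 4 (replace(2, 'g')): offset=0, physical=[C,E,g,A,B,F], logical=[C,E,g,A,B,F]
After op 5 (rotate(-1)): offset=5, physical=[C,E,g,A,B,F], logical=[F,C,E,g,A,B]
After op 6 (replace(1, 'l')): offset=5, physical=[l,E,g,A,B,F], logical=[F,l,E,g,A,B]
After op 7 (rotate(+3)): offset=2, physical=[l,E,g,A,B,F], logical=[g,A,B,F,l,E]
After op 8 (rotate(-2)): offset=0, physical=[l,E,g,A,B,F], logical=[l,E,g,A,B,F]

Answer: 0 l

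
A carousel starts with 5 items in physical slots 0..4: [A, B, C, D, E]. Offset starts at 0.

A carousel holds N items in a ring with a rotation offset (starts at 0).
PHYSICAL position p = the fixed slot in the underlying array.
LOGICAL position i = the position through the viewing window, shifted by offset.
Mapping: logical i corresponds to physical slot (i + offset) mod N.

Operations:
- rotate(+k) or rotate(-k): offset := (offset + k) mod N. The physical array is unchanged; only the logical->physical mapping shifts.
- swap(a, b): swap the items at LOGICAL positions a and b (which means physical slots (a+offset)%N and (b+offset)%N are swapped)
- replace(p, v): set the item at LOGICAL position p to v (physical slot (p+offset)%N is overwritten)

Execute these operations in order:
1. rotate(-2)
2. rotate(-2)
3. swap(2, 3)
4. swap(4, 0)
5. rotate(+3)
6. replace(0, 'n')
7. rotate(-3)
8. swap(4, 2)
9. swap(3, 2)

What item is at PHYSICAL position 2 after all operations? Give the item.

After op 1 (rotate(-2)): offset=3, physical=[A,B,C,D,E], logical=[D,E,A,B,C]
After op 2 (rotate(-2)): offset=1, physical=[A,B,C,D,E], logical=[B,C,D,E,A]
After op 3 (swap(2, 3)): offset=1, physical=[A,B,C,E,D], logical=[B,C,E,D,A]
After op 4 (swap(4, 0)): offset=1, physical=[B,A,C,E,D], logical=[A,C,E,D,B]
After op 5 (rotate(+3)): offset=4, physical=[B,A,C,E,D], logical=[D,B,A,C,E]
After op 6 (replace(0, 'n')): offset=4, physical=[B,A,C,E,n], logical=[n,B,A,C,E]
After op 7 (rotate(-3)): offset=1, physical=[B,A,C,E,n], logical=[A,C,E,n,B]
After op 8 (swap(4, 2)): offset=1, physical=[E,A,C,B,n], logical=[A,C,B,n,E]
After op 9 (swap(3, 2)): offset=1, physical=[E,A,C,n,B], logical=[A,C,n,B,E]

Answer: C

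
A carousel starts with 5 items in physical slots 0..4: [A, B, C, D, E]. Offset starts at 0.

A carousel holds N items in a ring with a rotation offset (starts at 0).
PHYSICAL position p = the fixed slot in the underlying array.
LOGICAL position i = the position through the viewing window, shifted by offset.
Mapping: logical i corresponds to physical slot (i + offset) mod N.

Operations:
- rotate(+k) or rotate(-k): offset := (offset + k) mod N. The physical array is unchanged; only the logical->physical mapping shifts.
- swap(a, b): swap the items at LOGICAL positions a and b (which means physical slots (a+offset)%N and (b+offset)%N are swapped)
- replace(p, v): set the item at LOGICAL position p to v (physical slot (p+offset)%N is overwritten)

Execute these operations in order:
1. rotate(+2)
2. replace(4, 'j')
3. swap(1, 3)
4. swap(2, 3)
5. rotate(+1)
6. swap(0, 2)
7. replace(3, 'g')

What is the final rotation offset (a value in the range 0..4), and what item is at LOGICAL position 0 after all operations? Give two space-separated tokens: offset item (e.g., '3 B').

After op 1 (rotate(+2)): offset=2, physical=[A,B,C,D,E], logical=[C,D,E,A,B]
After op 2 (replace(4, 'j')): offset=2, physical=[A,j,C,D,E], logical=[C,D,E,A,j]
After op 3 (swap(1, 3)): offset=2, physical=[D,j,C,A,E], logical=[C,A,E,D,j]
After op 4 (swap(2, 3)): offset=2, physical=[E,j,C,A,D], logical=[C,A,D,E,j]
After op 5 (rotate(+1)): offset=3, physical=[E,j,C,A,D], logical=[A,D,E,j,C]
After op 6 (swap(0, 2)): offset=3, physical=[A,j,C,E,D], logical=[E,D,A,j,C]
After op 7 (replace(3, 'g')): offset=3, physical=[A,g,C,E,D], logical=[E,D,A,g,C]

Answer: 3 E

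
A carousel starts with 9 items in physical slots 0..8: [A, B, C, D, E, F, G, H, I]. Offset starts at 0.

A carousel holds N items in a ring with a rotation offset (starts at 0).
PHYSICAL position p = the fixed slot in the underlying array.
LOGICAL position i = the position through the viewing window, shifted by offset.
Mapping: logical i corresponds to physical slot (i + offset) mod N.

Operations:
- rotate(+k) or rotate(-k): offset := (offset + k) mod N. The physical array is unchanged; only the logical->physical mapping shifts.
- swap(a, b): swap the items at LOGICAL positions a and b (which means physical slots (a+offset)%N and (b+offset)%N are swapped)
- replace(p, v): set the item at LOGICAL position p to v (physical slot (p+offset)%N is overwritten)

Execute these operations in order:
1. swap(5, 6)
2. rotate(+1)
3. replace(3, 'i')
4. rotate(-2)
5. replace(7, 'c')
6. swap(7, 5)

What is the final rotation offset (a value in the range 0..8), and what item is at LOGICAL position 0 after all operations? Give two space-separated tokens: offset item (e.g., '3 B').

Answer: 8 I

Derivation:
After op 1 (swap(5, 6)): offset=0, physical=[A,B,C,D,E,G,F,H,I], logical=[A,B,C,D,E,G,F,H,I]
After op 2 (rotate(+1)): offset=1, physical=[A,B,C,D,E,G,F,H,I], logical=[B,C,D,E,G,F,H,I,A]
After op 3 (replace(3, 'i')): offset=1, physical=[A,B,C,D,i,G,F,H,I], logical=[B,C,D,i,G,F,H,I,A]
After op 4 (rotate(-2)): offset=8, physical=[A,B,C,D,i,G,F,H,I], logical=[I,A,B,C,D,i,G,F,H]
After op 5 (replace(7, 'c')): offset=8, physical=[A,B,C,D,i,G,c,H,I], logical=[I,A,B,C,D,i,G,c,H]
After op 6 (swap(7, 5)): offset=8, physical=[A,B,C,D,c,G,i,H,I], logical=[I,A,B,C,D,c,G,i,H]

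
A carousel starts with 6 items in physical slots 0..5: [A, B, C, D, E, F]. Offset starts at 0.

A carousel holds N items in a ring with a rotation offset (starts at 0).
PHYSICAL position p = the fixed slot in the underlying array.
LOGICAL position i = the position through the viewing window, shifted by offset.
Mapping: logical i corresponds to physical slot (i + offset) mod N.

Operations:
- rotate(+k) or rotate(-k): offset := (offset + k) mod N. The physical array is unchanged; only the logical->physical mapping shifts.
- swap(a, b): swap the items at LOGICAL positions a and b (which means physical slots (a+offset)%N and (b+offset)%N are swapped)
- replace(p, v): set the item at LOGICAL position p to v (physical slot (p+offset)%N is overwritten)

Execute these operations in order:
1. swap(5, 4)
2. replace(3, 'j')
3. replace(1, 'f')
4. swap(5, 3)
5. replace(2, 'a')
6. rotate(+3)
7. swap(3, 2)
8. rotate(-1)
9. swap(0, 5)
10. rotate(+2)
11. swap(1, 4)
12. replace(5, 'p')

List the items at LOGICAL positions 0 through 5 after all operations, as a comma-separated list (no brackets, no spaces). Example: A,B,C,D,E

Answer: F,f,j,a,A,p

Derivation:
After op 1 (swap(5, 4)): offset=0, physical=[A,B,C,D,F,E], logical=[A,B,C,D,F,E]
After op 2 (replace(3, 'j')): offset=0, physical=[A,B,C,j,F,E], logical=[A,B,C,j,F,E]
After op 3 (replace(1, 'f')): offset=0, physical=[A,f,C,j,F,E], logical=[A,f,C,j,F,E]
After op 4 (swap(5, 3)): offset=0, physical=[A,f,C,E,F,j], logical=[A,f,C,E,F,j]
After op 5 (replace(2, 'a')): offset=0, physical=[A,f,a,E,F,j], logical=[A,f,a,E,F,j]
After op 6 (rotate(+3)): offset=3, physical=[A,f,a,E,F,j], logical=[E,F,j,A,f,a]
After op 7 (swap(3, 2)): offset=3, physical=[j,f,a,E,F,A], logical=[E,F,A,j,f,a]
After op 8 (rotate(-1)): offset=2, physical=[j,f,a,E,F,A], logical=[a,E,F,A,j,f]
After op 9 (swap(0, 5)): offset=2, physical=[j,a,f,E,F,A], logical=[f,E,F,A,j,a]
After op 10 (rotate(+2)): offset=4, physical=[j,a,f,E,F,A], logical=[F,A,j,a,f,E]
After op 11 (swap(1, 4)): offset=4, physical=[j,a,A,E,F,f], logical=[F,f,j,a,A,E]
After op 12 (replace(5, 'p')): offset=4, physical=[j,a,A,p,F,f], logical=[F,f,j,a,A,p]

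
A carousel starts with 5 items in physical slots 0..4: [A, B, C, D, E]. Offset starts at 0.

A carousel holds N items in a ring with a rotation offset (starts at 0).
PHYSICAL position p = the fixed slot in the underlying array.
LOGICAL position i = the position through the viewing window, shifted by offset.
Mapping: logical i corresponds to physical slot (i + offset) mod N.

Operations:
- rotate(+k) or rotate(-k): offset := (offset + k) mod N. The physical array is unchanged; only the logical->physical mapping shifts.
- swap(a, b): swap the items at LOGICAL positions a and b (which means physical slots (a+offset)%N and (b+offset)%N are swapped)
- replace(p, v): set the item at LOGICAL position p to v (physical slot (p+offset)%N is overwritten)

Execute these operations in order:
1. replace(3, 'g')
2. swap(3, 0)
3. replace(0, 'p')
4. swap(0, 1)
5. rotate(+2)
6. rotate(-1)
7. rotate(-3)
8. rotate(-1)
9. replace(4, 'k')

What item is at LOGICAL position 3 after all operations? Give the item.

Answer: B

Derivation:
After op 1 (replace(3, 'g')): offset=0, physical=[A,B,C,g,E], logical=[A,B,C,g,E]
After op 2 (swap(3, 0)): offset=0, physical=[g,B,C,A,E], logical=[g,B,C,A,E]
After op 3 (replace(0, 'p')): offset=0, physical=[p,B,C,A,E], logical=[p,B,C,A,E]
After op 4 (swap(0, 1)): offset=0, physical=[B,p,C,A,E], logical=[B,p,C,A,E]
After op 5 (rotate(+2)): offset=2, physical=[B,p,C,A,E], logical=[C,A,E,B,p]
After op 6 (rotate(-1)): offset=1, physical=[B,p,C,A,E], logical=[p,C,A,E,B]
After op 7 (rotate(-3)): offset=3, physical=[B,p,C,A,E], logical=[A,E,B,p,C]
After op 8 (rotate(-1)): offset=2, physical=[B,p,C,A,E], logical=[C,A,E,B,p]
After op 9 (replace(4, 'k')): offset=2, physical=[B,k,C,A,E], logical=[C,A,E,B,k]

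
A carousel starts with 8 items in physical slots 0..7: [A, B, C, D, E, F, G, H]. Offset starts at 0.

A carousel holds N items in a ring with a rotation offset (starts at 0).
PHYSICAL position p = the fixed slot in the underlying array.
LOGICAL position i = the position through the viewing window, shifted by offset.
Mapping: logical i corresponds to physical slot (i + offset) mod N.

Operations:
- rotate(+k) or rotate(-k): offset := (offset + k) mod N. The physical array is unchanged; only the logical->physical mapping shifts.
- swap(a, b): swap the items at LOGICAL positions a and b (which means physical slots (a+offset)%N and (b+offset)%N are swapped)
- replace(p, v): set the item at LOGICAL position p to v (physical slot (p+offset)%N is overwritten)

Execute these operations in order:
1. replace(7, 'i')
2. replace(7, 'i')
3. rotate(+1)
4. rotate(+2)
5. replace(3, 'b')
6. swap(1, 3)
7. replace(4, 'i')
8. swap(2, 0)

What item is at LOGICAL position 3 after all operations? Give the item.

After op 1 (replace(7, 'i')): offset=0, physical=[A,B,C,D,E,F,G,i], logical=[A,B,C,D,E,F,G,i]
After op 2 (replace(7, 'i')): offset=0, physical=[A,B,C,D,E,F,G,i], logical=[A,B,C,D,E,F,G,i]
After op 3 (rotate(+1)): offset=1, physical=[A,B,C,D,E,F,G,i], logical=[B,C,D,E,F,G,i,A]
After op 4 (rotate(+2)): offset=3, physical=[A,B,C,D,E,F,G,i], logical=[D,E,F,G,i,A,B,C]
After op 5 (replace(3, 'b')): offset=3, physical=[A,B,C,D,E,F,b,i], logical=[D,E,F,b,i,A,B,C]
After op 6 (swap(1, 3)): offset=3, physical=[A,B,C,D,b,F,E,i], logical=[D,b,F,E,i,A,B,C]
After op 7 (replace(4, 'i')): offset=3, physical=[A,B,C,D,b,F,E,i], logical=[D,b,F,E,i,A,B,C]
After op 8 (swap(2, 0)): offset=3, physical=[A,B,C,F,b,D,E,i], logical=[F,b,D,E,i,A,B,C]

Answer: E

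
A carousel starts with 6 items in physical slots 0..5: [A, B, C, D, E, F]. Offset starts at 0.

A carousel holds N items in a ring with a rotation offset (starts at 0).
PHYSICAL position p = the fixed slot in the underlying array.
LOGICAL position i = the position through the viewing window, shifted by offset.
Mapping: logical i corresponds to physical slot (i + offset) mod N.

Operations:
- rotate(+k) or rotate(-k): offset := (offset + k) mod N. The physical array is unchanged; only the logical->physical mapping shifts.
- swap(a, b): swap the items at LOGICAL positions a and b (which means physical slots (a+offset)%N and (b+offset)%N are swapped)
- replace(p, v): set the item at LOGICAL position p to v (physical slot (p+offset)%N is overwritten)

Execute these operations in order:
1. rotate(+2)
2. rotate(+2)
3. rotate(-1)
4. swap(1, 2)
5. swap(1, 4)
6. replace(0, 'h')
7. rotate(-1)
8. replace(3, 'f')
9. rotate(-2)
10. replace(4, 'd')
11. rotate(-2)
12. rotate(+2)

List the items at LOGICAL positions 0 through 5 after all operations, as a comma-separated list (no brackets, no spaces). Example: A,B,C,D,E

After op 1 (rotate(+2)): offset=2, physical=[A,B,C,D,E,F], logical=[C,D,E,F,A,B]
After op 2 (rotate(+2)): offset=4, physical=[A,B,C,D,E,F], logical=[E,F,A,B,C,D]
After op 3 (rotate(-1)): offset=3, physical=[A,B,C,D,E,F], logical=[D,E,F,A,B,C]
After op 4 (swap(1, 2)): offset=3, physical=[A,B,C,D,F,E], logical=[D,F,E,A,B,C]
After op 5 (swap(1, 4)): offset=3, physical=[A,F,C,D,B,E], logical=[D,B,E,A,F,C]
After op 6 (replace(0, 'h')): offset=3, physical=[A,F,C,h,B,E], logical=[h,B,E,A,F,C]
After op 7 (rotate(-1)): offset=2, physical=[A,F,C,h,B,E], logical=[C,h,B,E,A,F]
After op 8 (replace(3, 'f')): offset=2, physical=[A,F,C,h,B,f], logical=[C,h,B,f,A,F]
After op 9 (rotate(-2)): offset=0, physical=[A,F,C,h,B,f], logical=[A,F,C,h,B,f]
After op 10 (replace(4, 'd')): offset=0, physical=[A,F,C,h,d,f], logical=[A,F,C,h,d,f]
After op 11 (rotate(-2)): offset=4, physical=[A,F,C,h,d,f], logical=[d,f,A,F,C,h]
After op 12 (rotate(+2)): offset=0, physical=[A,F,C,h,d,f], logical=[A,F,C,h,d,f]

Answer: A,F,C,h,d,f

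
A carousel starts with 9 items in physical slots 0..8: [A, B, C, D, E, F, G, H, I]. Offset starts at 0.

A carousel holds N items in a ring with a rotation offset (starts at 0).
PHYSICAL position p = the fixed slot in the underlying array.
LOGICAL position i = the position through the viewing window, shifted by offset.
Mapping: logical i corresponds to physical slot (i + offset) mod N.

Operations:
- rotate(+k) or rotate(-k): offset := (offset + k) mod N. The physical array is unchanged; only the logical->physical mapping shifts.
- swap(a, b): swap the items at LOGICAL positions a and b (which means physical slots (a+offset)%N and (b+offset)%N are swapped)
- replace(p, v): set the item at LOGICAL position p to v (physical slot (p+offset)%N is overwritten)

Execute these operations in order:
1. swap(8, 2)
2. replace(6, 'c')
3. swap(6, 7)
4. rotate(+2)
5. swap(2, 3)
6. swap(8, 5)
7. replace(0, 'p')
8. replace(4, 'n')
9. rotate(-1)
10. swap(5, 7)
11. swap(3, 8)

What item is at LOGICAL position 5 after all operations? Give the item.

Answer: C

Derivation:
After op 1 (swap(8, 2)): offset=0, physical=[A,B,I,D,E,F,G,H,C], logical=[A,B,I,D,E,F,G,H,C]
After op 2 (replace(6, 'c')): offset=0, physical=[A,B,I,D,E,F,c,H,C], logical=[A,B,I,D,E,F,c,H,C]
After op 3 (swap(6, 7)): offset=0, physical=[A,B,I,D,E,F,H,c,C], logical=[A,B,I,D,E,F,H,c,C]
After op 4 (rotate(+2)): offset=2, physical=[A,B,I,D,E,F,H,c,C], logical=[I,D,E,F,H,c,C,A,B]
After op 5 (swap(2, 3)): offset=2, physical=[A,B,I,D,F,E,H,c,C], logical=[I,D,F,E,H,c,C,A,B]
After op 6 (swap(8, 5)): offset=2, physical=[A,c,I,D,F,E,H,B,C], logical=[I,D,F,E,H,B,C,A,c]
After op 7 (replace(0, 'p')): offset=2, physical=[A,c,p,D,F,E,H,B,C], logical=[p,D,F,E,H,B,C,A,c]
After op 8 (replace(4, 'n')): offset=2, physical=[A,c,p,D,F,E,n,B,C], logical=[p,D,F,E,n,B,C,A,c]
After op 9 (rotate(-1)): offset=1, physical=[A,c,p,D,F,E,n,B,C], logical=[c,p,D,F,E,n,B,C,A]
After op 10 (swap(5, 7)): offset=1, physical=[A,c,p,D,F,E,C,B,n], logical=[c,p,D,F,E,C,B,n,A]
After op 11 (swap(3, 8)): offset=1, physical=[F,c,p,D,A,E,C,B,n], logical=[c,p,D,A,E,C,B,n,F]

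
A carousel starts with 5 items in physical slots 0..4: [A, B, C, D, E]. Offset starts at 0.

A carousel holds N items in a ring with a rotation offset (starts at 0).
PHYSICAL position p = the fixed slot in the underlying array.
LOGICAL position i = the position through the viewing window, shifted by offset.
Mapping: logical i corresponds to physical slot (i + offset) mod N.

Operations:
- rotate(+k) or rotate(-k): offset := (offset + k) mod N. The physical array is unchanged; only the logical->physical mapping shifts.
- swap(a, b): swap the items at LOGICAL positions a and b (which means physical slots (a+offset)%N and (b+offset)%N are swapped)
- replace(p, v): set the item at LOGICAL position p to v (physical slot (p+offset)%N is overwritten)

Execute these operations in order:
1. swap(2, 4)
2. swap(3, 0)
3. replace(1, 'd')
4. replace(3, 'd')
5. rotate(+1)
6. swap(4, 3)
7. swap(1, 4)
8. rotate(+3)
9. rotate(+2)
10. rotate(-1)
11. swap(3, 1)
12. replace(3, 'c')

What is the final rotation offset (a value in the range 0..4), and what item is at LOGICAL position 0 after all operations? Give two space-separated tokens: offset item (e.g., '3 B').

Answer: 0 E

Derivation:
After op 1 (swap(2, 4)): offset=0, physical=[A,B,E,D,C], logical=[A,B,E,D,C]
After op 2 (swap(3, 0)): offset=0, physical=[D,B,E,A,C], logical=[D,B,E,A,C]
After op 3 (replace(1, 'd')): offset=0, physical=[D,d,E,A,C], logical=[D,d,E,A,C]
After op 4 (replace(3, 'd')): offset=0, physical=[D,d,E,d,C], logical=[D,d,E,d,C]
After op 5 (rotate(+1)): offset=1, physical=[D,d,E,d,C], logical=[d,E,d,C,D]
After op 6 (swap(4, 3)): offset=1, physical=[C,d,E,d,D], logical=[d,E,d,D,C]
After op 7 (swap(1, 4)): offset=1, physical=[E,d,C,d,D], logical=[d,C,d,D,E]
After op 8 (rotate(+3)): offset=4, physical=[E,d,C,d,D], logical=[D,E,d,C,d]
After op 9 (rotate(+2)): offset=1, physical=[E,d,C,d,D], logical=[d,C,d,D,E]
After op 10 (rotate(-1)): offset=0, physical=[E,d,C,d,D], logical=[E,d,C,d,D]
After op 11 (swap(3, 1)): offset=0, physical=[E,d,C,d,D], logical=[E,d,C,d,D]
After op 12 (replace(3, 'c')): offset=0, physical=[E,d,C,c,D], logical=[E,d,C,c,D]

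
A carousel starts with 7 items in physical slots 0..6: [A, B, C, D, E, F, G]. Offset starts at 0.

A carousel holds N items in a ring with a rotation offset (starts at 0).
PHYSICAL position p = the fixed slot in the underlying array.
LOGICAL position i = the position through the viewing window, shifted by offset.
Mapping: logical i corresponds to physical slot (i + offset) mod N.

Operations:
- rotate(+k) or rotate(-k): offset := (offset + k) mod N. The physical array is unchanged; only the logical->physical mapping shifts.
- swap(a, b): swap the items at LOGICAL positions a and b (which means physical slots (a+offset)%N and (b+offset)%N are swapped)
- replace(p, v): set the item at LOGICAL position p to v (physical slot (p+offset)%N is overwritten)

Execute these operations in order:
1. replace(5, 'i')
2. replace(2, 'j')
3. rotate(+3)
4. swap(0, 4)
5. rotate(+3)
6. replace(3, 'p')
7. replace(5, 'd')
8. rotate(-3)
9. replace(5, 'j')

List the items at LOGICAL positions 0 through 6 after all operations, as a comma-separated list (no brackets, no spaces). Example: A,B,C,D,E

After op 1 (replace(5, 'i')): offset=0, physical=[A,B,C,D,E,i,G], logical=[A,B,C,D,E,i,G]
After op 2 (replace(2, 'j')): offset=0, physical=[A,B,j,D,E,i,G], logical=[A,B,j,D,E,i,G]
After op 3 (rotate(+3)): offset=3, physical=[A,B,j,D,E,i,G], logical=[D,E,i,G,A,B,j]
After op 4 (swap(0, 4)): offset=3, physical=[D,B,j,A,E,i,G], logical=[A,E,i,G,D,B,j]
After op 5 (rotate(+3)): offset=6, physical=[D,B,j,A,E,i,G], logical=[G,D,B,j,A,E,i]
After op 6 (replace(3, 'p')): offset=6, physical=[D,B,p,A,E,i,G], logical=[G,D,B,p,A,E,i]
After op 7 (replace(5, 'd')): offset=6, physical=[D,B,p,A,d,i,G], logical=[G,D,B,p,A,d,i]
After op 8 (rotate(-3)): offset=3, physical=[D,B,p,A,d,i,G], logical=[A,d,i,G,D,B,p]
After op 9 (replace(5, 'j')): offset=3, physical=[D,j,p,A,d,i,G], logical=[A,d,i,G,D,j,p]

Answer: A,d,i,G,D,j,p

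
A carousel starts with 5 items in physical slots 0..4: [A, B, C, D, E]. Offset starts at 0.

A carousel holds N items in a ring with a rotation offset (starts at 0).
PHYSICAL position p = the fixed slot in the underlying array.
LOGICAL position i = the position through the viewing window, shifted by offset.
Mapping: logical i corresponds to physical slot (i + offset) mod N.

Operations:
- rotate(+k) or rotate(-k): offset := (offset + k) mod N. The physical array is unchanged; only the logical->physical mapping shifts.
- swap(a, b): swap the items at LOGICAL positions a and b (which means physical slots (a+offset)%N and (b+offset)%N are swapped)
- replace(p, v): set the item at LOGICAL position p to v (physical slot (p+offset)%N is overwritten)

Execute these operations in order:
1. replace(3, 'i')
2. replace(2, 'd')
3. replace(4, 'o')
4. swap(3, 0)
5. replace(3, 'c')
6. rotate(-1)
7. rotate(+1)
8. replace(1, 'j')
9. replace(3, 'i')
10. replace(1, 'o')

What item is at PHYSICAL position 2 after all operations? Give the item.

After op 1 (replace(3, 'i')): offset=0, physical=[A,B,C,i,E], logical=[A,B,C,i,E]
After op 2 (replace(2, 'd')): offset=0, physical=[A,B,d,i,E], logical=[A,B,d,i,E]
After op 3 (replace(4, 'o')): offset=0, physical=[A,B,d,i,o], logical=[A,B,d,i,o]
After op 4 (swap(3, 0)): offset=0, physical=[i,B,d,A,o], logical=[i,B,d,A,o]
After op 5 (replace(3, 'c')): offset=0, physical=[i,B,d,c,o], logical=[i,B,d,c,o]
After op 6 (rotate(-1)): offset=4, physical=[i,B,d,c,o], logical=[o,i,B,d,c]
After op 7 (rotate(+1)): offset=0, physical=[i,B,d,c,o], logical=[i,B,d,c,o]
After op 8 (replace(1, 'j')): offset=0, physical=[i,j,d,c,o], logical=[i,j,d,c,o]
After op 9 (replace(3, 'i')): offset=0, physical=[i,j,d,i,o], logical=[i,j,d,i,o]
After op 10 (replace(1, 'o')): offset=0, physical=[i,o,d,i,o], logical=[i,o,d,i,o]

Answer: d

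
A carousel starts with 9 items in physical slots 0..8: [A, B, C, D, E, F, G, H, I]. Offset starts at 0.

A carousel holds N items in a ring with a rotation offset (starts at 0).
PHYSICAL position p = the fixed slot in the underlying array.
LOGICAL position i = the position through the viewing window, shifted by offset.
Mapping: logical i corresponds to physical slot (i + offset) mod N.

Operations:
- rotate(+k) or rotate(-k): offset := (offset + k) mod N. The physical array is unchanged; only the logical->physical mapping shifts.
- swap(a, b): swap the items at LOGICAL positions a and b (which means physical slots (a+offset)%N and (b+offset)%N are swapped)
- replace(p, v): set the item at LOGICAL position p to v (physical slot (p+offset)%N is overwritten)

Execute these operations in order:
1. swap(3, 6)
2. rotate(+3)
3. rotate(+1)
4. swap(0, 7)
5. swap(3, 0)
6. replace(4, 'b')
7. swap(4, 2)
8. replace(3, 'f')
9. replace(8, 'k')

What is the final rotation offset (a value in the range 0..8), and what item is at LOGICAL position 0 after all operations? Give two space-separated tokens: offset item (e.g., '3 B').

Answer: 4 H

Derivation:
After op 1 (swap(3, 6)): offset=0, physical=[A,B,C,G,E,F,D,H,I], logical=[A,B,C,G,E,F,D,H,I]
After op 2 (rotate(+3)): offset=3, physical=[A,B,C,G,E,F,D,H,I], logical=[G,E,F,D,H,I,A,B,C]
After op 3 (rotate(+1)): offset=4, physical=[A,B,C,G,E,F,D,H,I], logical=[E,F,D,H,I,A,B,C,G]
After op 4 (swap(0, 7)): offset=4, physical=[A,B,E,G,C,F,D,H,I], logical=[C,F,D,H,I,A,B,E,G]
After op 5 (swap(3, 0)): offset=4, physical=[A,B,E,G,H,F,D,C,I], logical=[H,F,D,C,I,A,B,E,G]
After op 6 (replace(4, 'b')): offset=4, physical=[A,B,E,G,H,F,D,C,b], logical=[H,F,D,C,b,A,B,E,G]
After op 7 (swap(4, 2)): offset=4, physical=[A,B,E,G,H,F,b,C,D], logical=[H,F,b,C,D,A,B,E,G]
After op 8 (replace(3, 'f')): offset=4, physical=[A,B,E,G,H,F,b,f,D], logical=[H,F,b,f,D,A,B,E,G]
After op 9 (replace(8, 'k')): offset=4, physical=[A,B,E,k,H,F,b,f,D], logical=[H,F,b,f,D,A,B,E,k]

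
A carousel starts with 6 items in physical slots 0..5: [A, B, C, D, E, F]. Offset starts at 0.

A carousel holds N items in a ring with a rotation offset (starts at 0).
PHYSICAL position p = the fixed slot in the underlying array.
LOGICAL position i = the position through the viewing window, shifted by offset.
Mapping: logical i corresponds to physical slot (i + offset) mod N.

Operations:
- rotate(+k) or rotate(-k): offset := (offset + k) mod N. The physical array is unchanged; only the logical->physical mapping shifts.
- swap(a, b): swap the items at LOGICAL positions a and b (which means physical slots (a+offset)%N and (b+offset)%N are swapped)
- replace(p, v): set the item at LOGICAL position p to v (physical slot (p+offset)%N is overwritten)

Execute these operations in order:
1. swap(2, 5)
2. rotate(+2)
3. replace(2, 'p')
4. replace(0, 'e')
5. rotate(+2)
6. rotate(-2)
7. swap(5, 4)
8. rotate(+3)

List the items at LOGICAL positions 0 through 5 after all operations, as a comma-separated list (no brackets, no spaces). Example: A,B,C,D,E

Answer: C,B,A,e,D,p

Derivation:
After op 1 (swap(2, 5)): offset=0, physical=[A,B,F,D,E,C], logical=[A,B,F,D,E,C]
After op 2 (rotate(+2)): offset=2, physical=[A,B,F,D,E,C], logical=[F,D,E,C,A,B]
After op 3 (replace(2, 'p')): offset=2, physical=[A,B,F,D,p,C], logical=[F,D,p,C,A,B]
After op 4 (replace(0, 'e')): offset=2, physical=[A,B,e,D,p,C], logical=[e,D,p,C,A,B]
After op 5 (rotate(+2)): offset=4, physical=[A,B,e,D,p,C], logical=[p,C,A,B,e,D]
After op 6 (rotate(-2)): offset=2, physical=[A,B,e,D,p,C], logical=[e,D,p,C,A,B]
After op 7 (swap(5, 4)): offset=2, physical=[B,A,e,D,p,C], logical=[e,D,p,C,B,A]
After op 8 (rotate(+3)): offset=5, physical=[B,A,e,D,p,C], logical=[C,B,A,e,D,p]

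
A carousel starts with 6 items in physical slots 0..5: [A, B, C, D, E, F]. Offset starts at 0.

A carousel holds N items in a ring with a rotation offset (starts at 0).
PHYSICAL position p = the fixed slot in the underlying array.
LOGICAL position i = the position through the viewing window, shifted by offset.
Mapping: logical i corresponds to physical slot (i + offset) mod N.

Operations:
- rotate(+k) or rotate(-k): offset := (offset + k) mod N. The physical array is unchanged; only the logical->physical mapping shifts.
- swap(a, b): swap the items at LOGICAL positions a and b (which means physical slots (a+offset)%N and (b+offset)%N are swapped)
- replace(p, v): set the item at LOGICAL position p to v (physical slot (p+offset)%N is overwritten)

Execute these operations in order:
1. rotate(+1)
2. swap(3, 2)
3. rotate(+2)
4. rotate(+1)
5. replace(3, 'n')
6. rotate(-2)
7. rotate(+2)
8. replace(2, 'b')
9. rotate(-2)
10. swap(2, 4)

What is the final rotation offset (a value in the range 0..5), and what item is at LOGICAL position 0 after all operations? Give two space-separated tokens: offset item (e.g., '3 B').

Answer: 2 C

Derivation:
After op 1 (rotate(+1)): offset=1, physical=[A,B,C,D,E,F], logical=[B,C,D,E,F,A]
After op 2 (swap(3, 2)): offset=1, physical=[A,B,C,E,D,F], logical=[B,C,E,D,F,A]
After op 3 (rotate(+2)): offset=3, physical=[A,B,C,E,D,F], logical=[E,D,F,A,B,C]
After op 4 (rotate(+1)): offset=4, physical=[A,B,C,E,D,F], logical=[D,F,A,B,C,E]
After op 5 (replace(3, 'n')): offset=4, physical=[A,n,C,E,D,F], logical=[D,F,A,n,C,E]
After op 6 (rotate(-2)): offset=2, physical=[A,n,C,E,D,F], logical=[C,E,D,F,A,n]
After op 7 (rotate(+2)): offset=4, physical=[A,n,C,E,D,F], logical=[D,F,A,n,C,E]
After op 8 (replace(2, 'b')): offset=4, physical=[b,n,C,E,D,F], logical=[D,F,b,n,C,E]
After op 9 (rotate(-2)): offset=2, physical=[b,n,C,E,D,F], logical=[C,E,D,F,b,n]
After op 10 (swap(2, 4)): offset=2, physical=[D,n,C,E,b,F], logical=[C,E,b,F,D,n]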